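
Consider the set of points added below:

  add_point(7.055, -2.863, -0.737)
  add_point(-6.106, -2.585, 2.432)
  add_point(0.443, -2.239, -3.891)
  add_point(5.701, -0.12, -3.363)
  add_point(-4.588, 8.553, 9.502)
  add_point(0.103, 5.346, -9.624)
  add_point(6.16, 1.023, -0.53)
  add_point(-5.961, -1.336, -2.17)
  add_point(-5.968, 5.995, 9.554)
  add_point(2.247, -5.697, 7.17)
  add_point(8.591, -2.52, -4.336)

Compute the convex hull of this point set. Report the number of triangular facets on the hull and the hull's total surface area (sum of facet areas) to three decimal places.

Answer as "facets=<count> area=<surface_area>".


Hull vertices (10/11): indices [0, 1, 2, 4, 5, 6, 7, 8, 9, 10].

Facet areas (half cross-product norm):
  f1: (p7, p5, p4) → 89.6625
  f2: (p8, p9, p1) → 56.1375
  f3: (p8, p9, p4) → 18.9289
  f4: (p8, p7, p1) → 24.2106
  f5: (p8, p7, p4) → 17.9365
  f6: (p6, p9, p4) → 83.6032
  f7: (p6, p5, p10) → 33.6470
  f8: (p6, p5, p4) → 96.9981
  f9: (p2, p5, p10) → 38.8228
  f10: (p2, p7, p5) → 31.8329
  f11: (p2, p9, p10) → 47.5790
  f12: (p2, p9, p1) → 44.4323
  f13: (p2, p7, p1) → 15.4899
  f14: (p0, p9, p10) → 4.7431
  f15: (p0, p6, p10) → 7.8327
  f16: (p0, p6, p9) → 19.1560
Σ area = 631.013

Check V−E+F: 10 − 24 + 16 = 2.

facets=16 area=631.013


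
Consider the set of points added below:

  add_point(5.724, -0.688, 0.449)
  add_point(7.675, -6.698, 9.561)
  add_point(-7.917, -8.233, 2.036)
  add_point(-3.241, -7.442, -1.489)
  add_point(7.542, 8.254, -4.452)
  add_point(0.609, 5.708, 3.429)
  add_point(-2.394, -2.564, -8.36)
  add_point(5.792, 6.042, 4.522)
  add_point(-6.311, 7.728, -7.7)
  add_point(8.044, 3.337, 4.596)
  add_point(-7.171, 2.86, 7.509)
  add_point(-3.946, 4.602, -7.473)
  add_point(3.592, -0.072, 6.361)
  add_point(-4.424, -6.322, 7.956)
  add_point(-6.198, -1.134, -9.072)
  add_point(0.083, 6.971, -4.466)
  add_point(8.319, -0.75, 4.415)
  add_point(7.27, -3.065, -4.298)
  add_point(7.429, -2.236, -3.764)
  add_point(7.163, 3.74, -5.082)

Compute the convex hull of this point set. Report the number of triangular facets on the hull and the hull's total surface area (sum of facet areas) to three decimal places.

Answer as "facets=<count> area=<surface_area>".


facets=28 area=1053.232

16 of the 20 inputs are extreme points: [1, 2, 3, 4, 5, 6, 7, 8, 9, 10, 13, 14, 16, 17, 18, 19].

Per-facet area ½‖(b−a)×(c−a)‖:
  f1: (p13, p10, p2) → 34.1225
  f2: (p8, p14, p4) → 63.7352
  f3: (p8, p7, p4) → 66.9428
  f4: (p8, p14, p2) → 54.6833
  f5: (p8, p10, p2) → 98.0517
  f6: (p3, p14, p2) → 29.0786
  f7: (p18, p4, p16) → 43.6582
  f8: (p18, p17, p16) → 3.0321
  f9: (p18, p17, p4) → 3.1859
  f10: (p19, p17, p4) → 4.2035
  f11: (p1, p17, p16) → 32.4279
  f12: (p1, p3, p17) → 80.1492
  f13: (p1, p13, p10) → 55.5124
  f14: (p1, p7, p10) → 93.2833
  f15: (p1, p13, p2) → 35.2976
  f16: (p1, p3, p2) → 45.5041
  f17: (p9, p4, p16) → 18.9817
  f18: (p9, p7, p4) → 16.5030
  f19: (p9, p1, p16) → 11.2769
  f20: (p9, p1, p7) → 14.5209
  f21: (p5, p7, p10) → 16.1794
  f22: (p5, p8, p10) → 61.2126
  f23: (p5, p8, p7) → 26.0302
  f24: (p6, p3, p14) → 16.9273
  f25: (p6, p3, p17) → 43.0360
  f26: (p6, p19, p17) → 35.7467
  f27: (p6, p14, p4) → 28.7320
  f28: (p6, p19, p4) → 21.2172
Σ area = 1053.232

Check V−E+F: 16 − 42 + 28 = 2.


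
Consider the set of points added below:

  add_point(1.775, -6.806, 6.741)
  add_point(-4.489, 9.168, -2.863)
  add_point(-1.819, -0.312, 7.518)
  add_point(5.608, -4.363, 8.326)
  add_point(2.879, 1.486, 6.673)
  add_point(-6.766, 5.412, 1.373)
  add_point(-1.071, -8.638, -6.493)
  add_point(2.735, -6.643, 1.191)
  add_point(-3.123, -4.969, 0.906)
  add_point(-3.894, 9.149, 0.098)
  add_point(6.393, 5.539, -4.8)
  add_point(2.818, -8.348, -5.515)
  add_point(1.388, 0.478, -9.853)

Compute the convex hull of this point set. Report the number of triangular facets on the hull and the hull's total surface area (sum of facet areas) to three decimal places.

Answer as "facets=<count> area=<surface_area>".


facets=20 area=726.292

Points on the hull: [0, 1, 2, 3, 4, 5, 6, 8, 9, 10, 11, 12] (12 of 13).

Triangle areas on the boundary:
  f1: (p4, p3, p10) → 38.8140
  f2: (p11, p3, p10) → 98.3776
  f3: (p11, p12, p10) → 42.6679
  f4: (p11, p12, p6) → 19.6468
  f5: (p11, p0, p6) → 24.5661
  f6: (p11, p0, p3) → 28.2514
  f7: (p1, p12, p10) → 49.0412
  f8: (p1, p6, p5) → 52.0097
  f9: (p1, p12, p6) → 59.7014
  f10: (p8, p6, p5) → 39.9316
  f11: (p8, p0, p6) → 30.6238
  f12: (p2, p4, p3) → 16.9863
  f13: (p2, p0, p3) → 17.8851
  f14: (p2, p8, p5) → 38.5934
  f15: (p2, p8, p0) → 26.4351
  f16: (p9, p4, p10) → 64.9497
  f17: (p9, p1, p10) → 17.5635
  f18: (p9, p1, p5) → 7.2954
  f19: (p9, p2, p5) → 22.5784
  f20: (p9, p2, p4) → 30.3737
Σ area = 726.292

Euler characteristic 12−30+20 = 2 ✓


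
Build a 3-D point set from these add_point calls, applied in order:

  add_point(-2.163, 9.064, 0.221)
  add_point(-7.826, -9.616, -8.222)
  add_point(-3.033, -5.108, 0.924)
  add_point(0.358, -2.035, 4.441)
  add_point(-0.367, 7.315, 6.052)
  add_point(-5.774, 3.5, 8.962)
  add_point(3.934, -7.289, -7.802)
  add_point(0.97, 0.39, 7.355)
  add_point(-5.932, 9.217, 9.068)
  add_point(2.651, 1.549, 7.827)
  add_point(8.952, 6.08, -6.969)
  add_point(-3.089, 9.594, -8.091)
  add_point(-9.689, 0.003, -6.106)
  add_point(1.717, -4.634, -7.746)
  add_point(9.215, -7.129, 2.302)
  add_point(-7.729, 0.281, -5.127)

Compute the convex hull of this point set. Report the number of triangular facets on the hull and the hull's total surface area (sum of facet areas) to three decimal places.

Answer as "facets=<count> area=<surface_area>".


Points on the hull: [0, 1, 2, 4, 5, 6, 7, 8, 9, 10, 11, 12, 14] (13 of 16).

Per-facet area ½‖(b−a)×(c−a)‖:
  f1: (p8, p11, p12) → 98.7816
  f2: (p10, p6, p14) → 79.4143
  f3: (p10, p6, p11) → 89.7804
  f4: (p10, p4, p8) → 25.1393
  f5: (p5, p2, p14) → 72.8329
  f6: (p5, p8, p12) → 44.4152
  f7: (p1, p6, p14) → 59.6965
  f8: (p1, p2, p14) → 63.1158
  f9: (p1, p5, p12) → 74.4817
  f10: (p1, p5, p2) → 46.7027
  f11: (p1, p11, p12) → 45.4842
  f12: (p1, p6, p11) → 107.5136
  f13: (p0, p8, p11) → 20.0051
  f14: (p0, p10, p11) → 51.5718
  f15: (p0, p10, p8) → 38.0974
  f16: (p9, p5, p8) → 24.1366
  f17: (p9, p4, p8) → 19.2723
  f18: (p9, p10, p14) → 92.9396
  f19: (p9, p10, p4) → 53.8270
  f20: (p7, p5, p14) → 16.3959
  f21: (p7, p9, p14) → 12.7609
  f22: (p7, p9, p5) → 7.1578
Σ area = 1143.523

Euler: V−E+F = 13−33+22 = 2.

facets=22 area=1143.523


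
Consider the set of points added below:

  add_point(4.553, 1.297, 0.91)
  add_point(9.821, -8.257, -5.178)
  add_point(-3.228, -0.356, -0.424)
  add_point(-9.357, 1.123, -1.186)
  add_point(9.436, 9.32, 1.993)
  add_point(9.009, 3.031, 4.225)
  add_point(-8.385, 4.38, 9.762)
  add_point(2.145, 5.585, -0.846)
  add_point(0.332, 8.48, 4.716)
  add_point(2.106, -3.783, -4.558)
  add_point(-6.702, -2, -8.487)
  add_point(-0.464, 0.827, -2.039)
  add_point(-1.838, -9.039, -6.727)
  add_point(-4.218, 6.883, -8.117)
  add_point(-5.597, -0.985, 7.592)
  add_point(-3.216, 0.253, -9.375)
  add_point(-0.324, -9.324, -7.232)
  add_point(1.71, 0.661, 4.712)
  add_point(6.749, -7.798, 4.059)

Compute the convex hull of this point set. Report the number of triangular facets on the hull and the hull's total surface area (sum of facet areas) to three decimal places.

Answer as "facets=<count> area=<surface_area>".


Extreme-point indices: [1, 3, 4, 5, 6, 8, 10, 12, 13, 14, 15, 16, 18] — 13 of 19 on the boundary.

Triangle areas on the boundary:
  f1: (p13, p4, p1) → 153.3678
  f2: (p13, p6, p3) → 53.4468
  f3: (p8, p6, p4) → 18.9813
  f4: (p8, p13, p4) → 65.2722
  f5: (p8, p13, p6) → 73.9618
  f6: (p5, p6, p4) → 60.9371
  f7: (p5, p18, p6) → 100.5519
  f8: (p5, p4, p1) → 42.4705
  f9: (p5, p18, p1) → 53.9082
  f10: (p15, p13, p1) → 44.6626
  f11: (p14, p18, p6) → 25.1801
  f12: (p14, p12, p18) → 96.1221
  f13: (p14, p6, p3) → 31.3801
  f14: (p14, p12, p3) → 67.4864
  f15: (p16, p15, p1) → 51.9152
  f16: (p16, p18, p1) → 50.3643
  f17: (p16, p12, p18) → 10.6279
  f18: (p10, p12, p3) → 34.8688
  f19: (p10, p13, p3) → 36.7608
  f20: (p10, p15, p13) → 13.5269
  f21: (p10, p16, p12) → 5.6707
  f22: (p10, p16, p15) → 20.6542
Σ area = 1112.118

Check V−E+F: 13 − 33 + 22 = 2.

facets=22 area=1112.118


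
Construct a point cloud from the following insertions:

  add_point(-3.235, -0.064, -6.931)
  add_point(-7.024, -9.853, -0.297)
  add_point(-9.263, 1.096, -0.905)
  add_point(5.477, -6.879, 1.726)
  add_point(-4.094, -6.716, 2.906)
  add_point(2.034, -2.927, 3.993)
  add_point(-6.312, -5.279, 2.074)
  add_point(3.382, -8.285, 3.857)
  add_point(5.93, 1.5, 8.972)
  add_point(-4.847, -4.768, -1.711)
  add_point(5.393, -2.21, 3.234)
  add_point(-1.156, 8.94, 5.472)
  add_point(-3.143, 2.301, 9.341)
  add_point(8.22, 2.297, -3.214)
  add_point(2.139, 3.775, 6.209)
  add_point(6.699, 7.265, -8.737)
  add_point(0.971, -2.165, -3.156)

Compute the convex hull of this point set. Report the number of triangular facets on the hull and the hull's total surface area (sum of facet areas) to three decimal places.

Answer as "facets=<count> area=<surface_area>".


facets=18 area=865.755

Hull vertices (11/17): indices [0, 1, 2, 3, 4, 7, 8, 11, 12, 13, 15].

Area of each hull facet:
  f1: (p12, p1, p2) → 67.0417
  f2: (p0, p1, p2) → 46.8004
  f3: (p11, p12, p2) → 46.5952
  f4: (p3, p7, p1) → 17.0769
  f5: (p3, p0, p1) → 74.3550
  f6: (p4, p12, p1) → 14.7883
  f7: (p4, p7, p1) → 18.0182
  f8: (p4, p7, p12) → 42.7916
  f9: (p15, p3, p13) → 22.1227
  f10: (p15, p3, p0) → 86.9917
  f11: (p15, p0, p2) → 43.7074
  f12: (p15, p11, p2) → 103.8366
  f13: (p8, p3, p7) → 18.2573
  f14: (p8, p7, p12) → 51.2114
  f15: (p8, p3, p13) → 55.8612
  f16: (p8, p11, p12) → 35.4778
  f17: (p8, p15, p13) → 32.7198
  f18: (p8, p15, p11) → 88.1022
Σ area = 865.755

Check V−E+F: 11 − 27 + 18 = 2.


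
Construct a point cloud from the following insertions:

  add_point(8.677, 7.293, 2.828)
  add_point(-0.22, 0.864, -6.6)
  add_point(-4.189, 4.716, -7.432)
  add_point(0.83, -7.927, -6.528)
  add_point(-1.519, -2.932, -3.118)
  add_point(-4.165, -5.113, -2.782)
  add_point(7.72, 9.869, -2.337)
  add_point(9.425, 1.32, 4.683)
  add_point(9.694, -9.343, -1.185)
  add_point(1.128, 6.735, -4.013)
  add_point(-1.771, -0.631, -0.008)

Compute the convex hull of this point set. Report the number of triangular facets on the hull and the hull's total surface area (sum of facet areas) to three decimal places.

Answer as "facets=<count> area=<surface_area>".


facets=16 area=621.084

Extreme-point indices: [0, 1, 2, 3, 5, 6, 7, 8, 9, 10] — 10 of 11 on the boundary.

Area of each hull facet:
  f1: (p5, p7, p8) → 86.5140
  f2: (p3, p6, p8) → 97.8022
  f3: (p3, p5, p2) → 36.8711
  f4: (p3, p5, p8) → 32.8641
  f5: (p0, p6, p8) → 48.8008
  f6: (p0, p7, p8) → 27.7071
  f7: (p1, p6, p2) → 35.6277
  f8: (p1, p3, p2) → 15.8224
  f9: (p1, p3, p6) → 44.0176
  f10: (p9, p6, p2) → 7.9166
  f11: (p9, p0, p6) → 21.6347
  f12: (p10, p5, p7) → 26.0194
  f13: (p10, p0, p7) → 38.6274
  f14: (p10, p5, p2) → 27.3655
  f15: (p10, p9, p2) → 28.2420
  f16: (p10, p9, p0) → 45.2514
Σ area = 621.084

Euler characteristic 10−24+16 = 2 ✓


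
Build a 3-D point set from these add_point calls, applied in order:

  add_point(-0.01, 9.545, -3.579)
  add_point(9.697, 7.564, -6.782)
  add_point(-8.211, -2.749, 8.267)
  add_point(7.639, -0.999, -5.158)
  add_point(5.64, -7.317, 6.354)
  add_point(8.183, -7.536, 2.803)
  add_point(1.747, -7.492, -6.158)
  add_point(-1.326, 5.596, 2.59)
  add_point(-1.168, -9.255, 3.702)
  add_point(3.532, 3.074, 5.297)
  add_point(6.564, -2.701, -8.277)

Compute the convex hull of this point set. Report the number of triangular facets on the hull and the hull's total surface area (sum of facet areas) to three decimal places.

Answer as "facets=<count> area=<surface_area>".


10 of the 11 inputs are extreme points: [0, 1, 2, 4, 5, 6, 7, 8, 9, 10].

Per-facet area ½‖(b−a)×(c−a)‖:
  f1: (p4, p8, p2) → 38.4177
  f2: (p0, p10, p1) → 56.3506
  f3: (p5, p10, p1) → 64.5841
  f4: (p5, p4, p8) → 16.1005
  f5: (p6, p0, p2) → 141.9148
  f6: (p6, p0, p10) → 51.5057
  f7: (p6, p8, p2) → 48.3441
  f8: (p6, p5, p8) → 45.8049
  f9: (p6, p5, p10) → 38.8126
  f10: (p9, p0, p1) → 59.3466
  f11: (p9, p5, p1) → 84.4567
  f12: (p9, p5, p4) → 23.2174
  f13: (p9, p4, p2) → 68.9105
  f14: (p7, p0, p2) → 24.1477
  f15: (p7, p9, p2) → 37.2736
  f16: (p7, p9, p0) → 20.3375
Σ area = 819.525

Euler characteristic 10−24+16 = 2 ✓

facets=16 area=819.525


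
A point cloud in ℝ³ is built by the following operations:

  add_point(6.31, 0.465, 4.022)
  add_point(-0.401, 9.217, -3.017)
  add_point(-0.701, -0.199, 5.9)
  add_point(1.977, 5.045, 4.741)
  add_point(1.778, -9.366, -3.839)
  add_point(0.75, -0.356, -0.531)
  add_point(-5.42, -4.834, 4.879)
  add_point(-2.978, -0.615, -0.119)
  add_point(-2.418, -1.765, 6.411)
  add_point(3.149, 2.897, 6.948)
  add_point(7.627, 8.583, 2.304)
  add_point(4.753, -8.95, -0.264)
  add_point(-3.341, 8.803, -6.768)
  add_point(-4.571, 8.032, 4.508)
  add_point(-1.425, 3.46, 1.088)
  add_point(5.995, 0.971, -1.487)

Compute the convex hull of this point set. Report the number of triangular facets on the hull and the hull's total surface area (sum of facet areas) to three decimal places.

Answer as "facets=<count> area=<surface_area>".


facets=18 area=687.777

Extreme-point indices: [0, 1, 4, 6, 8, 9, 10, 11, 12, 13, 15] — 11 of 16 on the boundary.

Per-facet area ½‖(b−a)×(c−a)‖:
  f1: (p12, p4, p6) → 106.4926
  f2: (p13, p12, p6) → 72.9344
  f3: (p11, p4, p6) → 27.8357
  f4: (p15, p12, p10) → 56.1958
  f5: (p15, p12, p4) → 74.3466
  f6: (p15, p11, p10) → 23.9365
  f7: (p15, p11, p4) → 23.4545
  f8: (p1, p12, p10) → 8.0196
  f9: (p1, p13, p10) → 41.7516
  f10: (p1, p13, p12) → 19.2773
  f11: (p9, p13, p10) → 41.1156
  f12: (p0, p11, p10) → 25.8219
  f13: (p0, p9, p10) → 20.0984
  f14: (p0, p9, p11) → 20.8952
  f15: (p8, p13, p6) → 20.8436
  f16: (p8, p9, p13) → 33.3880
  f17: (p8, p11, p6) → 27.1630
  f18: (p8, p9, p11) → 44.2068
Σ area = 687.777

Euler characteristic 11−27+18 = 2 ✓


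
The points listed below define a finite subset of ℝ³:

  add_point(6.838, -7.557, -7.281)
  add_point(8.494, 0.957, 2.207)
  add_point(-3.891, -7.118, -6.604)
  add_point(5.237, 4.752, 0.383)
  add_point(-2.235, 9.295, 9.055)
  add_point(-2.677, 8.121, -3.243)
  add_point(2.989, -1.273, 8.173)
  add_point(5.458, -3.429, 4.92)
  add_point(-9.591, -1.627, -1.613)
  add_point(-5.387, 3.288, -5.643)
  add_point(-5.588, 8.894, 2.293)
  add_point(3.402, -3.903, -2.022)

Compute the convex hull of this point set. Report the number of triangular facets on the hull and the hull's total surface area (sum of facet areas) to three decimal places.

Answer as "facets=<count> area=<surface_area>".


facets=18 area=803.400

11 of the 12 inputs are extreme points: [0, 1, 2, 3, 4, 5, 6, 7, 8, 9, 10].

Area of each hull facet:
  f1: (p6, p4, p8) → 90.3764
  f2: (p6, p4, p1) → 49.4849
  f3: (p10, p4, p8) → 39.2744
  f4: (p10, p5, p4) → 19.2741
  f5: (p9, p5, p0) → 48.2094
  f6: (p9, p10, p8) → 36.9355
  f7: (p9, p10, p5) → 18.4716
  f8: (p3, p0, p1) → 33.8763
  f9: (p3, p5, p0) → 66.7979
  f10: (p3, p4, p1) → 30.1431
  f11: (p3, p5, p4) → 53.3074
  f12: (p2, p6, p8) → 73.8466
  f13: (p2, p9, p8) → 34.6130
  f14: (p2, p9, p0) → 55.7874
  f15: (p7, p0, p1) → 37.5564
  f16: (p7, p6, p1) → 13.3853
  f17: (p7, p2, p0) → 68.5695
  f18: (p7, p2, p6) → 33.4907
Σ area = 803.400

Euler: V−E+F = 11−27+18 = 2.


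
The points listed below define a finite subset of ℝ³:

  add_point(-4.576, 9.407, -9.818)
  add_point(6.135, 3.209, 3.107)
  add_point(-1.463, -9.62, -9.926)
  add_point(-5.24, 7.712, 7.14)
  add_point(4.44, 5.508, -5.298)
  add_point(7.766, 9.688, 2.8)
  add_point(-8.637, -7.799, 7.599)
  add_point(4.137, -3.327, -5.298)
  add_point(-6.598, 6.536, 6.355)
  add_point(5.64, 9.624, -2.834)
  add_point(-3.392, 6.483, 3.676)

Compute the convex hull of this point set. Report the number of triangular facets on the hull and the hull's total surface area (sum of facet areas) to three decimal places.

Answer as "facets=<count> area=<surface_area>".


facets=16 area=1013.030

Points on the hull: [0, 1, 2, 3, 4, 5, 6, 7, 8, 9] (10 of 11).

Area of each hull facet:
  f1: (p0, p2, p6) → 181.0149
  f2: (p3, p0, p5) → 110.1088
  f3: (p1, p3, p6) → 101.2547
  f4: (p1, p3, p5) → 42.8206
  f5: (p4, p0, p2) → 90.9764
  f6: (p8, p0, p6) → 115.7254
  f7: (p8, p3, p6) → 10.7688
  f8: (p8, p3, p0) → 15.8861
  f9: (p9, p0, p5) → 21.3582
  f10: (p9, p4, p0) → 26.5713
  f11: (p7, p4, p2) → 31.3714
  f12: (p7, p2, p6) → 87.5904
  f13: (p7, p1, p6) → 97.6452
  f14: (p7, p1, p5) → 29.1477
  f15: (p7, p9, p5) → 38.9368
  f16: (p7, p9, p4) → 11.8530
Σ area = 1013.030

Euler: V−E+F = 10−24+16 = 2.


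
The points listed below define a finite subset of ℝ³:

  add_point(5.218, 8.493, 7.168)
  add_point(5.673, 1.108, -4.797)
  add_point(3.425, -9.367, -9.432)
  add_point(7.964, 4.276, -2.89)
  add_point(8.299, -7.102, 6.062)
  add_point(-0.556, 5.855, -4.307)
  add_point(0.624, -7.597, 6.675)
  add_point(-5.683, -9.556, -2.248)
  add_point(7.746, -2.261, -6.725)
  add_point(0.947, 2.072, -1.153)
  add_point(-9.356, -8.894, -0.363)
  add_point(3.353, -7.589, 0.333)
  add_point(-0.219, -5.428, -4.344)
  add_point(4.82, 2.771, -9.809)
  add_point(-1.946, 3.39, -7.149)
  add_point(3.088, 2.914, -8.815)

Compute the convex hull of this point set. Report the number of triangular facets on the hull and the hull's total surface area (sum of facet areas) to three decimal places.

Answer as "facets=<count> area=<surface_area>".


facets=18 area=932.957

Extreme-point indices: [0, 2, 3, 4, 5, 6, 7, 8, 10, 13, 14] — 11 of 16 on the boundary.

Per-facet area ½‖(b−a)×(c−a)‖:
  f1: (p6, p0, p10) → 96.6151
  f2: (p6, p0, p4) → 60.9081
  f3: (p5, p0, p10) → 113.3863
  f4: (p5, p13, p0) → 50.4813
  f5: (p3, p0, p4) → 78.7927
  f6: (p3, p13, p0) → 27.6684
  f7: (p7, p2, p4) → 89.1352
  f8: (p7, p6, p4) → 36.7697
  f9: (p7, p2, p10) → 6.2514
  f10: (p7, p6, p10) → 23.0704
  f11: (p14, p5, p10) → 29.9905
  f12: (p14, p5, p13) → 14.6308
  f13: (p14, p2, p10) → 99.0960
  f14: (p14, p2, p13) → 44.5705
  f15: (p8, p2, p13) → 27.8448
  f16: (p8, p3, p13) → 22.7883
  f17: (p8, p2, p4) → 59.8261
  f18: (p8, p3, p4) → 51.1314
Σ area = 932.957

Euler: V−E+F = 11−27+18 = 2.


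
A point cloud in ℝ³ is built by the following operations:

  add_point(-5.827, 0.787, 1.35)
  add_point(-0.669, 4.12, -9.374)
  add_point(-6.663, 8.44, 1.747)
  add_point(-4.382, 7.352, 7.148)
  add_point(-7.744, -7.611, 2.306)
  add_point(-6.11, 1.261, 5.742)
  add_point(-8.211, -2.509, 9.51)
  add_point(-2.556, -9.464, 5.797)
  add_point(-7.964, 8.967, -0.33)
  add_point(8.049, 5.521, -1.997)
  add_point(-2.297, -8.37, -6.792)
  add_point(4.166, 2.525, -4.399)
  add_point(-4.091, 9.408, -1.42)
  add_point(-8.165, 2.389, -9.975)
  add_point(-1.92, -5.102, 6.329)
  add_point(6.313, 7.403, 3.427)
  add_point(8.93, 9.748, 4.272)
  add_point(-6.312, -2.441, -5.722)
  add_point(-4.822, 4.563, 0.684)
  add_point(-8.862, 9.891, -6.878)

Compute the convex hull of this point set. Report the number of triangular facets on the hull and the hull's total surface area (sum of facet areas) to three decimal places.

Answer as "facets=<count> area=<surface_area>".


facets=20 area=1096.206

Extreme-point indices: [1, 3, 4, 6, 7, 8, 9, 10, 13, 14, 16, 19] — 12 of 20 on the boundary.

Facet areas (half cross-product norm):
  f1: (p3, p6, p16) → 62.9286
  f2: (p14, p7, p16) → 21.0354
  f3: (p14, p6, p16) → 67.0912
  f4: (p14, p6, p7) → 16.0565
  f5: (p9, p7, p16) → 74.9673
  f6: (p9, p10, p7) → 111.5702
  f7: (p9, p1, p10) → 73.6985
  f8: (p9, p16, p19) → 67.6897
  f9: (p9, p1, p19) → 55.0040
  f10: (p4, p6, p7) → 28.0529
  f11: (p4, p10, p7) → 34.6519
  f12: (p4, p6, p19) → 86.6993
  f13: (p8, p16, p19) → 54.0689
  f14: (p8, p3, p16) → 57.3320
  f15: (p8, p6, p19) → 33.8497
  f16: (p8, p3, p6) → 44.6888
  f17: (p13, p1, p19) → 31.0597
  f18: (p13, p1, p10) → 46.9115
  f19: (p13, p4, p19) → 61.7777
  f20: (p13, p4, p10) → 67.0720
Σ area = 1096.206

Euler characteristic 12−30+20 = 2 ✓


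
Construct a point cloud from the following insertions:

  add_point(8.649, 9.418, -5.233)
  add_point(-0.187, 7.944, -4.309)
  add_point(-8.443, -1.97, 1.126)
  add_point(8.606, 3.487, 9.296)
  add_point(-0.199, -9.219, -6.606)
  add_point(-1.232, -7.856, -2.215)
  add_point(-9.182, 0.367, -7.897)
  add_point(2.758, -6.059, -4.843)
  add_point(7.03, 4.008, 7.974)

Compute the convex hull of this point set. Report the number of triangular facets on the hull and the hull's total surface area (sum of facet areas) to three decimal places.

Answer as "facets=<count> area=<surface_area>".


Points on the hull: [0, 1, 2, 3, 4, 5, 6, 7, 8] (9 of 9).

Area of each hull facet:
  f1: (p4, p0, p6) → 127.4832
  f2: (p1, p0, p6) → 34.0406
  f3: (p5, p3, p4) → 34.7499
  f4: (p7, p4, p0) → 20.5156
  f5: (p7, p3, p0) → 120.4440
  f6: (p7, p3, p4) → 21.5801
  f7: (p2, p1, p6) → 56.4878
  f8: (p2, p5, p3) → 91.9710
  f9: (p2, p4, p6) → 58.2621
  f10: (p2, p5, p4) → 17.7716
  f11: (p8, p3, p0) → 12.3973
  f12: (p8, p1, p0) → 62.3363
  f13: (p8, p2, p3) → 11.5173
  f14: (p8, p2, p1) → 100.8457
Σ area = 770.402

Euler characteristic 9−21+14 = 2 ✓

facets=14 area=770.402


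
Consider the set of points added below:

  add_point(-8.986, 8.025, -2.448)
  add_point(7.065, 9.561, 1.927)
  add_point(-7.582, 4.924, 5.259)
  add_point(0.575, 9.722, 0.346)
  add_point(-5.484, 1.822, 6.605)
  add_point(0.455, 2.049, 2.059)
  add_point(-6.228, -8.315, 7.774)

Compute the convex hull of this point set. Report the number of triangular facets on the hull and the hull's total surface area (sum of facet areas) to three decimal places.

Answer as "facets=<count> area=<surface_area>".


facets=10 area=399.640

Extreme-point indices: [0, 1, 2, 3, 4, 5, 6] — 7 of 7 on the boundary.

Facet areas (half cross-product norm):
  f1: (p3, p1, p0) → 6.6425
  f2: (p2, p6, p0) → 47.7879
  f3: (p2, p3, p0) → 39.8928
  f4: (p2, p3, p1) → 27.8600
  f5: (p5, p1, p0) → 59.6864
  f6: (p5, p6, p0) → 80.9489
  f7: (p5, p6, p1) → 29.2560
  f8: (p4, p6, p1) → 63.9301
  f9: (p4, p2, p1) → 30.7122
  f10: (p4, p2, p6) → 12.9237
Σ area = 399.640

Check V−E+F: 7 − 15 + 10 = 2.


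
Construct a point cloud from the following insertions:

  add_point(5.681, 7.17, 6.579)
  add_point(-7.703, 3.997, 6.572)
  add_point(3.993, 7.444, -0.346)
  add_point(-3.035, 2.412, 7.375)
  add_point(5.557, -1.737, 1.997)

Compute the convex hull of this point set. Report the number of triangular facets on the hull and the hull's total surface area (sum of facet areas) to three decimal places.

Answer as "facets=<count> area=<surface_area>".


5 of the 5 inputs are extreme points: [0, 1, 2, 3, 4].

Triangle areas on the boundary:
  f1: (p2, p0, p1) → 47.8343
  f2: (p2, p4, p1) → 65.6733
  f3: (p2, p4, p0) → 32.5398
  f4: (p3, p0, p1) → 18.8359
  f5: (p3, p4, p1) → 17.3051
  f6: (p3, p4, p0) → 45.7527
Σ area = 227.941

Check V−E+F: 5 − 9 + 6 = 2.

facets=6 area=227.941


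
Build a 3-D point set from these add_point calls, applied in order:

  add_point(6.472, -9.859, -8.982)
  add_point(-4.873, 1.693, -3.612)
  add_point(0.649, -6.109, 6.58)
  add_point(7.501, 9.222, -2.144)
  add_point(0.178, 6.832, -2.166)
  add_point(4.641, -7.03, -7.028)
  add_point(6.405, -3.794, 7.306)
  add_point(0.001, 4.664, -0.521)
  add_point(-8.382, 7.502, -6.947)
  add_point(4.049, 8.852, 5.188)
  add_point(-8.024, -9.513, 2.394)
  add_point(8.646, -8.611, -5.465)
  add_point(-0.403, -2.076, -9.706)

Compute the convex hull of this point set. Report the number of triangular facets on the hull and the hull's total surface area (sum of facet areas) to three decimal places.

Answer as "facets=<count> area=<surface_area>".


facets=14 area=1053.085

Hull vertices (9/13): indices [0, 2, 3, 6, 8, 9, 10, 11, 12].

Per-facet area ½‖(b−a)×(c−a)‖:
  f1: (p6, p3, p11) → 107.3260
  f2: (p12, p3, p8) → 94.8110
  f3: (p12, p10, p8) → 102.2543
  f4: (p9, p3, p8) → 66.9050
  f5: (p9, p6, p3) → 52.5342
  f6: (p9, p10, p8) → 162.3540
  f7: (p2, p6, p11) → 43.0361
  f8: (p2, p10, p11) → 74.7549
  f9: (p2, p9, p6) → 40.0949
  f10: (p2, p9, p10) → 69.2771
  f11: (p0, p3, p11) → 35.9628
  f12: (p0, p12, p3) → 80.6354
  f13: (p0, p10, p11) → 39.5479
  f14: (p0, p12, p10) → 83.5913
Σ area = 1053.085

Euler: V−E+F = 9−21+14 = 2.


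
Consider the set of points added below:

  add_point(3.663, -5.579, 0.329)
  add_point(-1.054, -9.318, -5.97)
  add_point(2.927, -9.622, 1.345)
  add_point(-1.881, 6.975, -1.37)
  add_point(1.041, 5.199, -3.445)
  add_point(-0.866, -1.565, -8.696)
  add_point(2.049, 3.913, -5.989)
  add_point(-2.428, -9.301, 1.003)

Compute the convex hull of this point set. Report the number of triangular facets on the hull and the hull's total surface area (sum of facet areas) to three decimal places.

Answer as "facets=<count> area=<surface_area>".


facets=12 area=329.345

Extreme-point indices: [0, 1, 2, 3, 4, 5, 6, 7] — 8 of 8 on the boundary.

Area of each hull facet:
  f1: (p5, p3, p7) → 70.5564
  f2: (p1, p5, p7) → 27.6005
  f3: (p1, p5, p0) → 35.2424
  f4: (p2, p3, p7) → 44.2055
  f5: (p2, p3, p0) → 16.4621
  f6: (p2, p1, p7) → 18.9392
  f7: (p2, p1, p0) → 17.4046
  f8: (p6, p5, p0) → 35.9411
  f9: (p6, p5, p3) → 21.2008
  f10: (p4, p3, p0) → 21.4260
  f11: (p4, p6, p0) → 17.3736
  f12: (p4, p6, p3) → 2.9929
Σ area = 329.345

Euler characteristic 8−18+12 = 2 ✓


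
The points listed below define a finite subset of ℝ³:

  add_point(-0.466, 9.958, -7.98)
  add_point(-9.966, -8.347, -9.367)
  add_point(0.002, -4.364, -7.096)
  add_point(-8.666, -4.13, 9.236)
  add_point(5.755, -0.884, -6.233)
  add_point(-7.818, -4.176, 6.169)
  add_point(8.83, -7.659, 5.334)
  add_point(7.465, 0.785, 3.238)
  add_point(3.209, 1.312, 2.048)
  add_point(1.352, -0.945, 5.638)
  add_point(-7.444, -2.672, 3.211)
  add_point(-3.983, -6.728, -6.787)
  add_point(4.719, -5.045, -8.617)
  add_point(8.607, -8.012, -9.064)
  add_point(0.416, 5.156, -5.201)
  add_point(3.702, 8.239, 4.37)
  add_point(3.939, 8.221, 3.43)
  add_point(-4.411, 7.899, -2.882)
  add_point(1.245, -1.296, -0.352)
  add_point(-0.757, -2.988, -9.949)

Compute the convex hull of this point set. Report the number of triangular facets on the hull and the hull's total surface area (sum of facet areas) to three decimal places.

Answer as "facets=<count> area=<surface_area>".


facets=18 area=1207.124

11 of the 20 inputs are extreme points: [0, 1, 3, 4, 6, 7, 13, 15, 16, 17, 19].

Facet areas (half cross-product norm):
  f1: (p3, p6, p1) → 171.6286
  f2: (p13, p6, p1) → 133.7333
  f3: (p17, p0, p1) → 61.0888
  f4: (p17, p3, p1) → 145.4050
  f5: (p19, p0, p1) → 60.2205
  f6: (p19, p13, p1) → 48.7094
  f7: (p19, p13, p0) → 62.9260
  f8: (p4, p13, p0) → 25.2599
  f9: (p15, p3, p6) → 135.3423
  f10: (p15, p17, p3) → 92.5668
  f11: (p15, p17, p0) → 36.7745
  f12: (p16, p4, p0) → 70.5914
  f13: (p16, p15, p0) → 3.5476
  f14: (p16, p4, p13) → 25.1491
  f15: (p7, p13, p6) → 61.9174
  f16: (p7, p16, p13) → 51.0686
  f17: (p7, p15, p6) → 17.2458
  f18: (p7, p16, p15) → 3.9491
Σ area = 1207.124

Euler: V−E+F = 11−27+18 = 2.


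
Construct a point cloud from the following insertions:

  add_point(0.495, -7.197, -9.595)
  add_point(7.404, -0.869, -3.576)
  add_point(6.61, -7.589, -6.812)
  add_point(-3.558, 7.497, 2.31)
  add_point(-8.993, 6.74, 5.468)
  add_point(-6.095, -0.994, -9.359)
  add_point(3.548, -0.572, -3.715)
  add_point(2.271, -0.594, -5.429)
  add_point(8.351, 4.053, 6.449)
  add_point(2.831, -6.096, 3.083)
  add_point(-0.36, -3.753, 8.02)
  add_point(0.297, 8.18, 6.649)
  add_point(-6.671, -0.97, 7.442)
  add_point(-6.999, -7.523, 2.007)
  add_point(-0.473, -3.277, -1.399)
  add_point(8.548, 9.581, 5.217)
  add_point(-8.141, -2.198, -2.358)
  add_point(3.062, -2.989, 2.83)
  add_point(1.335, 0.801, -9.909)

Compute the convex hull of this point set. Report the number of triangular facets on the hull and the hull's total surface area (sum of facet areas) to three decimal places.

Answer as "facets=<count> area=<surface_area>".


facets=26 area=1025.420

Extreme-point indices: [0, 1, 2, 3, 4, 5, 8, 9, 10, 11, 12, 13, 15, 16, 18] — 15 of 19 on the boundary.

Facet areas (half cross-product norm):
  f1: (p11, p15, p4) → 11.6865
  f2: (p8, p11, p15) → 23.4057
  f3: (p8, p11, p10) → 49.8726
  f4: (p9, p13, p2) → 52.0287
  f5: (p9, p13, p10) → 29.5029
  f6: (p9, p8, p2) → 62.8624
  f7: (p9, p8, p10) → 36.3309
  f8: (p3, p15, p4) → 27.3910
  f9: (p3, p18, p15) → 93.0804
  f10: (p1, p18, p15) → 56.8644
  f11: (p1, p18, p2) → 32.7378
  f12: (p1, p8, p15) → 30.8550
  f13: (p1, p8, p2) → 25.8656
  f14: (p5, p3, p4) → 45.6332
  f15: (p5, p3, p18) → 54.4135
  f16: (p12, p11, p4) → 38.7506
  f17: (p12, p11, p10) → 38.8629
  f18: (p12, p13, p4) → 29.4346
  f19: (p12, p13, p10) → 28.7572
  f20: (p16, p13, p4) → 40.9355
  f21: (p16, p5, p4) → 37.6084
  f22: (p16, p5, p13) → 19.1222
  f23: (p0, p18, p2) → 27.0758
  f24: (p0, p5, p18) → 29.0372
  f25: (p0, p13, p2) → 46.0032
  f26: (p0, p5, p13) → 57.3018
Σ area = 1025.420

Check V−E+F: 15 − 39 + 26 = 2.


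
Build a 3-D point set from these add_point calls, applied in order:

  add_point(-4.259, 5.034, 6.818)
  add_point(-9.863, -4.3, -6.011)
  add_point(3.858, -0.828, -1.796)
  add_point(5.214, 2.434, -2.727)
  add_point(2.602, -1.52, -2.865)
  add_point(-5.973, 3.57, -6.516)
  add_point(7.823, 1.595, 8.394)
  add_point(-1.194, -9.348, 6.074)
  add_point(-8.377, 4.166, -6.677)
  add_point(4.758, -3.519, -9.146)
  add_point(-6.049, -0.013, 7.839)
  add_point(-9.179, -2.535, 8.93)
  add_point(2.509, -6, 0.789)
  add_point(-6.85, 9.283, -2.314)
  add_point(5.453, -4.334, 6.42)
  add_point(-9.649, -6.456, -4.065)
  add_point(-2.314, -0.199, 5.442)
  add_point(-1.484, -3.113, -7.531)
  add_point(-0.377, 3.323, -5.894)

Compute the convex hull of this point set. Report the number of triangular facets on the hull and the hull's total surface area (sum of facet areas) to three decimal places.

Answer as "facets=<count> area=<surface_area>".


Points on the hull: [0, 1, 3, 6, 7, 8, 9, 11, 13, 14, 15, 18] (12 of 19).

Triangle areas on the boundary:
  f1: (p8, p9, p1) → 62.7271
  f2: (p8, p11, p1) → 64.8499
  f3: (p8, p11, p13) → 56.3179
  f4: (p3, p13, p6) → 77.7892
  f5: (p3, p9, p6) → 37.1300
  f6: (p0, p13, p6) → 58.5222
  f7: (p0, p11, p6) → 56.7285
  f8: (p0, p11, p13) → 44.1573
  f9: (p7, p11, p6) → 78.0134
  f10: (p18, p8, p13) → 27.2860
  f11: (p18, p8, p9) → 29.6170
  f12: (p18, p3, p13) → 26.8704
  f13: (p18, p3, p9) → 27.0394
  f14: (p14, p9, p6) → 50.2877
  f15: (p14, p7, p6) → 15.5773
  f16: (p14, p7, p9) → 64.9434
  f17: (p15, p9, p1) → 21.6788
  f18: (p15, p7, p9) → 100.4772
  f19: (p15, p11, p1) → 17.8722
  f20: (p15, p7, p11) → 67.4899
Σ area = 985.375

Euler: V−E+F = 12−30+20 = 2.

facets=20 area=985.375


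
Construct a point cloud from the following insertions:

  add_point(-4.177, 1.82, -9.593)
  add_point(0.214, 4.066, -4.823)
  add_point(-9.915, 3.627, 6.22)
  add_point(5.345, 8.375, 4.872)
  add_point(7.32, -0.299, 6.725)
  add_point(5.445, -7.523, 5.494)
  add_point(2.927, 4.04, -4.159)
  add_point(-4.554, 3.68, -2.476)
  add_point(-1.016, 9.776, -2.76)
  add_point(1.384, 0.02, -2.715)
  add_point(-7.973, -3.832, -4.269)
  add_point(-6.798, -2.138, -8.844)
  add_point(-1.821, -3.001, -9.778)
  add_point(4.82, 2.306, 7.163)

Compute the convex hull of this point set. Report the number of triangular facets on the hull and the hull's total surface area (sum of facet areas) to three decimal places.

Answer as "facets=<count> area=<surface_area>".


facets=18 area=817.523

Points on the hull: [0, 2, 3, 4, 5, 6, 8, 10, 11, 12, 13] (11 of 14).

Per-facet area ½‖(b−a)×(c−a)‖:
  f1: (p3, p8, p2) → 69.7767
  f2: (p0, p8, p2) → 76.5946
  f3: (p10, p5, p2) → 107.9103
  f4: (p10, p5, p12) → 69.3664
  f5: (p13, p3, p2) → 48.2239
  f6: (p13, p3, p4) → 9.7238
  f7: (p13, p5, p2) → 73.3197
  f8: (p13, p5, p4) → 11.6366
  f9: (p6, p3, p8) → 33.8044
  f10: (p6, p0, p8) → 32.4876
  f11: (p6, p0, p12) → 24.6110
  f12: (p6, p3, p4) → 46.1251
  f13: (p6, p5, p4) → 47.0775
  f14: (p6, p5, p12) → 77.3820
  f15: (p11, p0, p12) → 11.2114
  f16: (p11, p10, p12) → 12.1397
  f17: (p11, p0, p2) → 39.4392
  f18: (p11, p10, p2) → 26.6929
Σ area = 817.523

Euler characteristic 11−27+18 = 2 ✓


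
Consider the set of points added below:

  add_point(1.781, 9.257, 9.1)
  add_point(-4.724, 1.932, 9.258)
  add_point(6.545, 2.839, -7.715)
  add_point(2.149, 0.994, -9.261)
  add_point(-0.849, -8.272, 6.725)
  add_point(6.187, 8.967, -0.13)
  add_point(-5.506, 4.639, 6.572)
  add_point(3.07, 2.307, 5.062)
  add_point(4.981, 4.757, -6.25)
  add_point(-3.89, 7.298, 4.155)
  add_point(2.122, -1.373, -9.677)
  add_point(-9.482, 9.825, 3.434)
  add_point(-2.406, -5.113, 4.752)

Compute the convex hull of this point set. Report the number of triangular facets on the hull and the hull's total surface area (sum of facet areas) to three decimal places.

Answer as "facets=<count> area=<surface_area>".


Hull vertices (11/13): indices [0, 1, 2, 3, 4, 5, 7, 8, 10, 11, 12].

Area of each hull facet:
  f1: (p10, p4, p2) → 57.6475
  f2: (p3, p10, p11) → 19.3237
  f3: (p3, p10, p2) → 5.4496
  f4: (p12, p4, p11) → 13.9928
  f5: (p12, p10, p11) → 127.3686
  f6: (p12, p10, p4) → 26.6948
  f7: (p8, p3, p11) → 50.5373
  f8: (p8, p3, p2) → 7.1870
  f9: (p1, p4, p11) → 44.2408
  f10: (p1, p0, p11) → 51.5696
  f11: (p1, p0, p4) → 49.0869
  f12: (p7, p4, p2) → 72.7950
  f13: (p7, p0, p4) → 34.6543
  f14: (p5, p7, p2) → 43.9170
  f15: (p5, p7, p0) → 35.0565
  f16: (p5, p8, p2) → 7.7259
  f17: (p5, p0, p11) → 64.5539
  f18: (p5, p8, p11) → 60.4624
Σ area = 772.264

Euler: V−E+F = 11−27+18 = 2.

facets=18 area=772.264


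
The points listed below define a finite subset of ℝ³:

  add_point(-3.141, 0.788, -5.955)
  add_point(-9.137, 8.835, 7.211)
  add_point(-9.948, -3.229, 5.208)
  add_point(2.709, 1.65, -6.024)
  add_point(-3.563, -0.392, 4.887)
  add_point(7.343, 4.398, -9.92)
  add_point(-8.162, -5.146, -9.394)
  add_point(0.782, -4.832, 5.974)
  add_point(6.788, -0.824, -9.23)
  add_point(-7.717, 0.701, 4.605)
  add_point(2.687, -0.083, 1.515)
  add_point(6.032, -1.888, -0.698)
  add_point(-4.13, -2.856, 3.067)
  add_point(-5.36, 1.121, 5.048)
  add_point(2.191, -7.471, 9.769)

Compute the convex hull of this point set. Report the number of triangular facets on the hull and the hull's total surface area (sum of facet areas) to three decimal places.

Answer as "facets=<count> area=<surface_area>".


facets=10 area=926.843

Extreme-point indices: [1, 2, 5, 6, 8, 11, 14] — 7 of 15 on the boundary.

Area of each hull facet:
  f1: (p14, p1, p2) → 82.0448
  f2: (p6, p1, p2) → 87.2714
  f3: (p6, p1, p5) → 190.1545
  f4: (p6, p14, p2) → 99.5185
  f5: (p8, p6, p5) → 38.2394
  f6: (p8, p6, p14) → 153.5811
  f7: (p11, p8, p5) → 22.0749
  f8: (p11, p8, p14) → 22.0794
  f9: (p11, p1, p5) → 112.7264
  f10: (p11, p14, p1) → 119.1522
Σ area = 926.843

Euler: V−E+F = 7−15+10 = 2.


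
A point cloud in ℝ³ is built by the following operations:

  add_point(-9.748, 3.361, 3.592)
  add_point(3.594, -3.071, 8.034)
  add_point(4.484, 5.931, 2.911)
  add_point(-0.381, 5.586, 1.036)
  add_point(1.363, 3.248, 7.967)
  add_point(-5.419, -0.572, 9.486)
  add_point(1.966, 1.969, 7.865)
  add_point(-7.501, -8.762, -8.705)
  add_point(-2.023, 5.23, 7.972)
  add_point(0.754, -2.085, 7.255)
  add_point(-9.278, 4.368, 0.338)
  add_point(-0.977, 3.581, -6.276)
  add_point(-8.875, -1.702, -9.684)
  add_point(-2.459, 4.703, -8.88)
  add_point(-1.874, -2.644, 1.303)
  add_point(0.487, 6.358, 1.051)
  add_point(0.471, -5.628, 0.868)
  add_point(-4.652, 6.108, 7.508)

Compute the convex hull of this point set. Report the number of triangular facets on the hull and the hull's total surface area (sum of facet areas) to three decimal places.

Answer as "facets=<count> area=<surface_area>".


Extreme-point indices: [0, 1, 2, 4, 5, 6, 7, 8, 10, 11, 12, 13, 15, 16, 17] — 15 of 18 on the boundary.

Facet areas (half cross-product norm):
  f1: (p5, p7, p0) → 71.9029
  f2: (p17, p5, p0) → 23.3937
  f3: (p1, p5, p7) → 93.8785
  f4: (p12, p7, p0) → 50.2595
  f5: (p12, p13, p7) → 27.8211
  f6: (p11, p13, p2) → 9.5206
  f7: (p11, p13, p7) → 22.6435
  f8: (p10, p17, p0) → 11.4029
  f9: (p10, p17, p13) → 46.9710
  f10: (p10, p12, p0) → 15.1066
  f11: (p10, p12, p13) → 48.5247
  f12: (p15, p13, p2) → 17.9318
  f13: (p15, p17, p2) → 17.7925
  f14: (p15, p17, p13) → 35.8534
  f15: (p4, p1, p5) → 26.1808
  f16: (p16, p1, p7) → 14.6449
  f17: (p16, p11, p7) → 70.9823
  f18: (p16, p1, p2) → 42.4007
  f19: (p16, p11, p2) → 58.7882
  f20: (p8, p17, p5) → 9.5557
  f21: (p8, p4, p5) → 13.5185
  f22: (p8, p17, p2) → 9.2270
  f23: (p8, p4, p2) → 12.5142
  f24: (p6, p1, p2) → 16.0381
  f25: (p6, p4, p2) → 4.5922
  f26: (p6, p4, p1) → 0.6166
Σ area = 772.062

Euler characteristic 15−39+26 = 2 ✓

facets=26 area=772.062


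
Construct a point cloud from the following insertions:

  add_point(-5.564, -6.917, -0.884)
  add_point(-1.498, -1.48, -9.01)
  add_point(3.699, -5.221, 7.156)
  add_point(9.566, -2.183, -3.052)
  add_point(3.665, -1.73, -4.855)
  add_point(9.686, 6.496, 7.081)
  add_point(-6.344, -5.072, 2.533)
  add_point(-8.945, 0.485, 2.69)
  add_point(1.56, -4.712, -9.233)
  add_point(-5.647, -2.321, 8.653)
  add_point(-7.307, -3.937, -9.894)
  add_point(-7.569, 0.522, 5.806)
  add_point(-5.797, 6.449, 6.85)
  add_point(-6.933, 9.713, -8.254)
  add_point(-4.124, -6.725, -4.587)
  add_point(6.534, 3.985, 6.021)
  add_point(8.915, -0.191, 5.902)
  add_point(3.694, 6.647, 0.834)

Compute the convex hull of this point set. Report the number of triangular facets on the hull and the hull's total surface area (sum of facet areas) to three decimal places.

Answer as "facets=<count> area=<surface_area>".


Hull vertices (14/18): indices [0, 2, 3, 5, 6, 7, 8, 9, 10, 11, 12, 13, 14, 16].

Facet areas (half cross-product norm):
  f1: (p10, p13, p7) → 83.2135
  f2: (p12, p13, p7) → 56.7219
  f3: (p12, p13, p5) → 119.5064
  f4: (p11, p12, p7) → 10.2688
  f5: (p9, p2, p5) → 64.1861
  f6: (p9, p12, p5) → 69.3209
  f7: (p9, p11, p12) → 12.9699
  f8: (p9, p0, p2) → 50.4447
  f9: (p9, p11, p7) → 5.0128
  f10: (p16, p2, p5) → 17.4404
  f11: (p8, p10, p13) → 61.2983
  f12: (p6, p9, p7) → 19.4031
  f13: (p6, p9, p0) → 4.0789
  f14: (p6, p10, p7) → 38.2550
  f15: (p6, p0, p10) → 14.8991
  f16: (p14, p0, p2) → 23.2728
  f17: (p14, p8, p2) → 53.8933
  f18: (p14, p0, p10) → 11.0165
  f19: (p14, p8, p10) → 25.1058
  f20: (p3, p16, p2) → 33.7348
  f21: (p3, p8, p2) → 63.2456
  f22: (p3, p16, p5) → 29.1670
  f23: (p3, p13, p5) → 137.9413
  f24: (p3, p8, p13) → 86.4782
Σ area = 1090.875

Euler: V−E+F = 14−36+24 = 2.

facets=24 area=1090.875


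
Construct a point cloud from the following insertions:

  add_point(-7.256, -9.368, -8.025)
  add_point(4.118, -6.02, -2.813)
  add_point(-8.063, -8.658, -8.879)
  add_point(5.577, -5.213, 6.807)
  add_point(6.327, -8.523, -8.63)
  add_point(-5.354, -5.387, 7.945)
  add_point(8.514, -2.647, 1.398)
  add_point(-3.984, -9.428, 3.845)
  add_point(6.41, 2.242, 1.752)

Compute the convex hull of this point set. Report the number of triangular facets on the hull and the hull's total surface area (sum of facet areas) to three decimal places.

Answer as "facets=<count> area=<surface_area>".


Points on the hull: [0, 2, 3, 4, 5, 6, 7, 8] (8 of 9).

Area of each hull facet:
  f1: (p5, p8, p2) → 130.8579
  f2: (p4, p8, p2) → 107.5965
  f3: (p4, p8, p6) → 28.3460
  f4: (p0, p4, p2) → 7.9503
  f5: (p3, p4, p6) → 35.8741
  f6: (p3, p8, p6) → 17.6458
  f7: (p3, p5, p8) → 49.0518
  f8: (p7, p0, p4) → 81.7773
  f9: (p7, p3, p4) → 81.7160
  f10: (p7, p3, p5) → 31.1118
  f11: (p7, p5, p2) → 33.1023
  f12: (p7, p0, p2) → 5.5085
Σ area = 610.538

Euler: V−E+F = 8−18+12 = 2.

facets=12 area=610.538
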